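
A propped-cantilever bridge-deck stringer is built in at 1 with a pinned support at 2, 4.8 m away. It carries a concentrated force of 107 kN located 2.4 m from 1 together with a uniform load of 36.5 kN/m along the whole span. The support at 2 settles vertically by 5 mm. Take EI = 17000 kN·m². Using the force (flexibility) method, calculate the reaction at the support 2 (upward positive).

Choose R_2 as the redundant. The primary structure is the cantilever fixed at 1.
Downward deflection at the released point 2 due to the loads:
  point load 107 at a = 2.4: Pa²(3L − a)/(6EI) = 1233/EI
  UDL 36.5: wL⁴/(8EI) = 2422/EI
  δ_0 = 3655/EI
Tip deflection under a unit load at 2: L³/(3EI) = 36.86/EI.
With EI = 17000 kN·m²: δ_0 = 0.21498 m and δ_{22} = 0.002168 m/kN.
Compatibility — the beam at 2 must follow the support down by 0.005 m: δ_0 − R_2·δ_{22} = 0.005, so R_2 = (0.21498 − 0.005)/0.002168 = 96.83 kN.

R_2 = 96.83 kN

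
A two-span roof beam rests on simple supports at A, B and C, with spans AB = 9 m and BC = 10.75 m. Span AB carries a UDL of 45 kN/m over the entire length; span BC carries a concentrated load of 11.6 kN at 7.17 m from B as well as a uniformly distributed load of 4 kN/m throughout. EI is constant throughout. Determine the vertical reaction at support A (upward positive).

R_A = 174.8 kN

Take M_B as the redundant. Released structure: two simple spans AB and BC with a hinge at B.
Discontinuity in slope at B on the released structure — sum the simple-span end rotations:
  span AB: UDL 45: wL³/(24EI) = 1367/EI
  span BC: point load 11.6 at a = 7.17: Pab(L + b)/(6LEI) = 66.15/EI
  span BC: UDL 4: wL³/(24EI) = 207/EI
  relative rotation θ_0 = (1367 + 273.2)/EI = 1640/EI
A unit hogging moment at B produces rotation L₁/(3EI) + L₂/(3EI) = 6.583/EI.
Compatibility: M_B·(L₁+L₂)/(3EI) = θ_0, giving M_B = 249.1 kN·m (hogging).
Span AB, ΣM about A with M_B applied at B: R_B^{AB}·9 = 1822 + 249.1, so R_B^{AB} = 230.2 kN and R_A = 405 − 230.2 = 174.8 kN.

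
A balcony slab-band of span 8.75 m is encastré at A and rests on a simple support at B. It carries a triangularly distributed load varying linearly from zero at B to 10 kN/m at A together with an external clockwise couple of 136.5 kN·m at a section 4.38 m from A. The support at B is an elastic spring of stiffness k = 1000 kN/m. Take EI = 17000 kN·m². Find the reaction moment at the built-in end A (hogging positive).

Remove the prop at B; the released (primary) structure is a cantilever built in at A.
Downward deflection at the released point B due to the loads:
  triangular load, peak 10 at the fixed end: w₀L⁴/(30EI) = 1954/EI
  clockwise couple 136.5 at a = 4.38: M₀a(2L − a)/(2EI) = 3922/EI
  δ_0 = 5876/EI
Tip deflection under a unit load at B: L³/(3EI) = 223.3/EI.
With EI = 17000 kN·m²: δ_0 = 0.34565 m and δ_{BB} = 0.013136 m/kN.
Compatibility — the spring shortens by R_B/k under the reaction it provides: δ_0 − R_B·δ_{BB} = R_B/k. With 1/k = 0.001 m/kN, R_B = δ_0 / (δ_{BB} + 1/k) = 0.34565 / (0.013136 + 0.001) = 24.45 kN.
Moment equilibrium about A: M_A = Σ(load moments about A) − R_B·L = 264.1 − 24.45×8.75 = 50.15 kN·m.

M_A = 50.15 kN·m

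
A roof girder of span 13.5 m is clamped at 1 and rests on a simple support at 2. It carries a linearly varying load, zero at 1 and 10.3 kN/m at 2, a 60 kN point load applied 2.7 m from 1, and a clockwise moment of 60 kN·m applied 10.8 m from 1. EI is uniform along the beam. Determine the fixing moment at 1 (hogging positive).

M_1 = 199.7 kN·m

Take the reaction at 2 as the redundant and release it; the primary structure is a cantilever fixed at 1.
Primary-structure tip deflection at 2 by superposition:
  triangular load, peak 10.3 at the free end: 11w₀L⁴/(120EI) = 31361/EI
  point load 60 at a = 2.7: Pa²(3L − a)/(6EI) = 2756/EI
  clockwise couple 60 at a = 10.8: M₀a(2L − a)/(2EI) = 5249/EI
  δ_0 = 39365/EI
Flexibility coefficient — unit upward force at 2: δ_{22} = L³/(3EI) = 820.1/EI.
The prop prevents deflection at 2: R_2 = δ_0/δ_{22} = 39365/820.1 = 48 kN.
Moment equilibrium about 1: M_1 = Σ(load moments about 1) − R_2·L = 847.7 − 48×13.5 = 199.7 kN·m.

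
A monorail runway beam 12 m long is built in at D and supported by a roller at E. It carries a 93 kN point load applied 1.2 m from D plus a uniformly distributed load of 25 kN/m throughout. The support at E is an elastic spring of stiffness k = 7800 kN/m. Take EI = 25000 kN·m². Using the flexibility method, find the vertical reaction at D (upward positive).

R_D = 279.8 kN

Take the reaction at E as the redundant and release it; the primary structure is a cantilever fixed at D.
Deflection at E on the released cantilever, summing each load's contribution:
  point load 93 at a = 1.2: Pa²(3L − a)/(6EI) = 776.7/EI
  UDL 25: wL⁴/(8EI) = 64800/EI
  δ_0 = 65577/EI
Tip deflection under a unit load at E: L³/(3EI) = 576/EI.
With EI = 25000 kN·m²: δ_0 = 2.6231 m and δ_{EE} = 0.02304 m/kN.
Compatibility — the spring shortens by R_E/k under the reaction it provides: δ_0 − R_E·δ_{EE} = R_E/k. With 1/k = 0.000128 m/kN, R_E = δ_0 / (δ_{EE} + 1/k) = 2.6231 / (0.02304 + 0.000128) = 113.2 kN.
Vertical equilibrium: R_D = ΣP − R_E = 393 − 113.2 = 279.8 kN.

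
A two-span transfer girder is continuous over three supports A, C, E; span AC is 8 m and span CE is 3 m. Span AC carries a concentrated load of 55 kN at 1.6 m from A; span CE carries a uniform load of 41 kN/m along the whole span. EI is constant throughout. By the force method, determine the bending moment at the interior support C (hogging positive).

M_C = 43.3 kN·m

Take M_C as the redundant. Released structure: two simple spans AC and CE with a hinge at C.
End slopes at the hinge C, treating each span as simply supported:
  span AC: point load 55 at a = 1.6: Pab(L + a)/(6LEI) = 112.6/EI
  span CE: UDL 41: wL³/(24EI) = 46.12/EI
  relative rotation θ_0 = (112.6 + 46.12)/EI = 158.8/EI
A unit hogging moment at C produces rotation L₁/(3EI) + L₂/(3EI) = 3.667/EI.
Compatibility: M_C·(L₁+L₂)/(3EI) = θ_0, giving M_C = 43.3 kN·m (hogging).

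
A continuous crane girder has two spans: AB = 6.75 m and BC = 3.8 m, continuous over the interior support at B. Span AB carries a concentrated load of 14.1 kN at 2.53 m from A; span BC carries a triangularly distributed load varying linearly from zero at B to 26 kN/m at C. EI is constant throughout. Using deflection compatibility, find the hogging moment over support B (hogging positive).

M_B = 17.7 kN·m

Release continuity at B by inserting a hinge; the redundant is the internal moment M_B. The primary structure is two simply-supported spans AB and BC.
Discontinuity in slope at B on the released structure — sum the simple-span end rotations:
  span AB: point load 14.1 at a = 2.53: Pab(L + a)/(6LEI) = 34.49/EI
  span BC: triangular load, peak 26: 7w₀L³/(360EI) = 27.74/EI
  relative rotation θ_0 = (34.49 + 27.74)/EI = 62.23/EI
A unit hogging moment at B produces rotation L₁/(3EI) + L₂/(3EI) = 3.517/EI.
Slope continuity at B: θ_0 = M_B·3.517/EI, so M_B = 62.23/3.517 = 17.7 kN·m (hogging).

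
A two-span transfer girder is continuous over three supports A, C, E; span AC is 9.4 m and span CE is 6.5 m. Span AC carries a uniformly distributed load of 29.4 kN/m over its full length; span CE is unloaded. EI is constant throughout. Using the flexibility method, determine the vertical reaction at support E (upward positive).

Insert a hinge at C; M_C is the redundant, and each span becomes simply supported.
End slopes at the hinge C, treating each span as simply supported:
  span AC: UDL 29.4: wL³/(24EI) = 1017/EI
  relative rotation θ_0 = (1017 + 0)/EI = 1017/EI
A unit hogging moment at C produces rotation L₁/(3EI) + L₂/(3EI) = 5.3/EI.
Compatibility: M_C·(L₁+L₂)/(3EI) = θ_0, giving M_C = 192 kN·m (hogging).
Span CE, ΣM about E: R_C^{CE}·6.5 = 0 + 192, so R_C^{CE} = 29.53 kN and R_E = 0 − 29.53 = -29.53 kN.

R_E = -29.53 kN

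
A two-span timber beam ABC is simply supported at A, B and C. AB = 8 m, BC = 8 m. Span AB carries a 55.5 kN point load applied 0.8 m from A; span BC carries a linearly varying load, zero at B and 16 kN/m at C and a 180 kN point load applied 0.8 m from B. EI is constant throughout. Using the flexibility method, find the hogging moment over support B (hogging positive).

M_B = 102.4 kN·m

Release continuity at B by inserting a hinge; the redundant is the internal moment M_B. The primary structure is two simply-supported spans AB and BC.
Rotations at B on the released spans (each span's end-slope, ×1/EI):
  span AB: point load 55.5 at a = 0.8: Pab(L + a)/(6LEI) = 58.61/EI
  span BC: triangular load, peak 16: 7w₀L³/(360EI) = 159.3/EI
  span BC: point load 180 at a = 0.8: Pab(L + b)/(6LEI) = 328.3/EI
  relative rotation θ_0 = (58.61 + 487.6)/EI = 546.2/EI
A unit hogging moment at B produces rotation L₁/(3EI) + L₂/(3EI) = 5.333/EI.
Compatibility: M_B·(L₁+L₂)/(3EI) = θ_0, giving M_B = 102.4 kN·m (hogging).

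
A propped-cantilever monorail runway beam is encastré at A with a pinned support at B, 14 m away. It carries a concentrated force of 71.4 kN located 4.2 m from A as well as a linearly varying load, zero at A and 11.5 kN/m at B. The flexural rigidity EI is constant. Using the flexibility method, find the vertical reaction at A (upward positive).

R_A = 98.95 kN

Remove the prop at B; the released (primary) structure is a cantilever built in at A.
Free-end deflection of the primary structure under the applied loading (downward +):
  point load 71.4 at a = 4.2: Pa²(3L − a)/(6EI) = 7935/EI
  triangular load, peak 11.5 at the free end: 11w₀L⁴/(120EI) = 40497/EI
  δ_0 = 48432/EI
Flexibility coefficient — unit upward force at B: δ_{BB} = L³/(3EI) = 914.7/EI.
Compatibility at B: δ_0 − R_B·δ_{BB} = 0, so R_B = 48432/914.7 = 52.95 kN.
Vertical equilibrium: R_A = ΣP − R_B = 151.9 − 52.95 = 98.95 kN.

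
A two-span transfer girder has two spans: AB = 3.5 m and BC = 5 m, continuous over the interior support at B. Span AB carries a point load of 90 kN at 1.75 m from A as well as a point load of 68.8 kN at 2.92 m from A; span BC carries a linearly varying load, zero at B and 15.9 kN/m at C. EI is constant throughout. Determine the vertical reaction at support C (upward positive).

R_C = 16.39 kN

Insert a hinge at B; M_B is the redundant, and each span becomes simply supported.
Rotations at B on the released spans (each span's end-slope, ×1/EI):
  span AB: point load 90 at a = 1.75: Pab(L + a)/(6LEI) = 68.91/EI
  span AB: point load 68.8 at a = 2.92: Pab(L + a)/(6LEI) = 35.62/EI
  span BC: triangular load, peak 15.9: 7w₀L³/(360EI) = 38.65/EI
  relative rotation θ_0 = (104.5 + 38.65)/EI = 143.2/EI
A unit hogging moment at B produces rotation L₁/(3EI) + L₂/(3EI) = 2.833/EI.
Slope continuity at B: θ_0 = M_B·2.833/EI, so M_B = 143.2/2.833 = 50.53 kN·m (hogging).
Span BC, ΣM about C: R_B^{BC}·5 = 66.25 + 50.53, so R_B^{BC} = 23.36 kN and R_C = 39.75 − 23.36 = 16.39 kN.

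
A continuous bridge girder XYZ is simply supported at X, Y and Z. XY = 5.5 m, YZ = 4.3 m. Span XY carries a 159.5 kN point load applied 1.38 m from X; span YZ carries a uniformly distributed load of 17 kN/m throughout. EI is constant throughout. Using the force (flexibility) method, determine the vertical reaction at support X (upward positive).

Release continuity at Y by inserting a hinge; the redundant is the internal moment M_Y. The primary structure is two simply-supported spans XY and YZ.
Discontinuity in slope at Y on the released structure — sum the simple-span end rotations:
  span XY: point load 159.5 at a = 1.38: Pab(L + a)/(6LEI) = 189.1/EI
  span YZ: UDL 17: wL³/(24EI) = 56.32/EI
  relative rotation θ_0 = (189.1 + 56.32)/EI = 245.4/EI
A unit hogging moment at Y produces rotation L₁/(3EI) + L₂/(3EI) = 3.267/EI.
Compatibility: M_Y·(L₁+L₂)/(3EI) = θ_0, giving M_Y = 75.12 kN·m (hogging).
Span XY, ΣM about X with M_Y applied at Y: R_Y^{XY}·5.5 = 220.1 + 75.12, so R_Y^{XY} = 53.68 kN and R_X = 159.5 − 53.68 = 105.8 kN.

R_X = 105.8 kN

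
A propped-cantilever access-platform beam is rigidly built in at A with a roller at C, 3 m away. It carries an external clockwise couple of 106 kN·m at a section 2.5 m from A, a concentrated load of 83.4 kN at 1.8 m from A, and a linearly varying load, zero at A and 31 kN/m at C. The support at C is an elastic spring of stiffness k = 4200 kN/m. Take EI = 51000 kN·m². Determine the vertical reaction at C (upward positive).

Release the roller at C. Primary structure: cantilever fixed at A.
Primary-structure tip deflection at C by superposition:
  clockwise couple 106 at a = 2.5: M₀a(2L − a)/(2EI) = 463.8/EI
  point load 83.4 at a = 1.8: Pa²(3L − a)/(6EI) = 324.3/EI
  triangular load, peak 31 at the free end: 11w₀L⁴/(120EI) = 230.2/EI
  δ_0 = 1018/EI
Flexibility coefficient — unit upward force at C: δ_{CC} = L³/(3EI) = 9/EI.
With EI = 51000 kN·m²: δ_0 = 0.019964 m and δ_{CC} = 0.000176 m/kN.
Compatibility — the spring shortens by R_C/k under the reaction it provides: δ_0 − R_C·δ_{CC} = R_C/k. With 1/k = 0.000238 m/kN, R_C = δ_0 / (δ_{CC} + 1/k) = 0.019964 / (0.000176 + 0.000238) = 48.16 kN.

R_C = 48.16 kN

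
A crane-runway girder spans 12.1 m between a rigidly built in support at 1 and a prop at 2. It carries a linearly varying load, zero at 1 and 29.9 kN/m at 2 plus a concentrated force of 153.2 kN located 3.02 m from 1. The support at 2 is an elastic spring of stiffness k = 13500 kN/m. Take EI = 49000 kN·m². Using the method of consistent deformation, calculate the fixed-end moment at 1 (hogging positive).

M_1 = 567.6 kN·m

Remove the prop at 2; the released (primary) structure is a cantilever built in at 1.
Downward deflection at the released point 2 due to the loads:
  triangular load, peak 29.9 at the free end: 11w₀L⁴/(120EI) = 58752/EI
  point load 153.2 at a = 3.02: Pa²(3L − a)/(6EI) = 7750/EI
  δ_0 = 66502/EI
Flexibility coefficient — unit upward force at 2: δ_{22} = L³/(3EI) = 590.5/EI.
With EI = 49000 kN·m²: δ_0 = 1.3572 m and δ_{22} = 0.012051 m/kN.
Compatibility — the spring shortens by R_2/k under the reaction it provides: δ_0 − R_2·δ_{22} = R_2/k. With 1/k = 0.000074 m/kN, R_2 = δ_0 / (δ_{22} + 1/k) = 1.3572 / (0.012051 + 0.000074) = 111.9 kN.
Moment equilibrium about 1: M_1 = Σ(load moments about 1) − R_2·L = 1922 − 111.9×12.1 = 567.6 kN·m.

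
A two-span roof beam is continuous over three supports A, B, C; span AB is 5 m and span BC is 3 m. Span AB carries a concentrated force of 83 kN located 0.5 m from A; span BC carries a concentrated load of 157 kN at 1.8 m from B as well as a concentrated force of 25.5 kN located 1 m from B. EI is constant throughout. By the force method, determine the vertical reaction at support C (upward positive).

R_C = 86.76 kN

Insert a hinge at B; M_B is the redundant, and each span becomes simply supported.
Rotations at B on the released spans (each span's end-slope, ×1/EI):
  span AB: point load 83 at a = 0.5: Pab(L + a)/(6LEI) = 34.24/EI
  span BC: point load 157 at a = 1.8: Pab(L + b)/(6LEI) = 79.13/EI
  span BC: point load 25.5 at a = 1: Pab(L + b)/(6LEI) = 14.17/EI
  relative rotation θ_0 = (34.24 + 93.29)/EI = 127.5/EI
A unit hogging moment at B produces rotation L₁/(3EI) + L₂/(3EI) = 2.667/EI.
Compatibility: M_B·(L₁+L₂)/(3EI) = θ_0, giving M_B = 47.82 kN·m (hogging).
Span BC, ΣM about C: R_B^{BC}·3 = 239.4 + 47.82, so R_B^{BC} = 95.74 kN and R_C = 182.5 − 95.74 = 86.76 kN.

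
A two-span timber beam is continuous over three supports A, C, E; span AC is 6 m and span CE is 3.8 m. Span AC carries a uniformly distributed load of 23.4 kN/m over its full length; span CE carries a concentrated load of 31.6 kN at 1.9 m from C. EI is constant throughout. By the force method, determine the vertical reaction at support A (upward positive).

R_A = 58 kN

Release continuity at C by inserting a hinge; the redundant is the internal moment M_C. The primary structure is two simply-supported spans AC and CE.
Rotations at C on the released spans (each span's end-slope, ×1/EI):
  span AC: UDL 23.4: wL³/(24EI) = 210.6/EI
  span CE: point load 31.6 at a = 1.9: Pab(L + b)/(6LEI) = 28.52/EI
  relative rotation θ_0 = (210.6 + 28.52)/EI = 239.1/EI
A unit hogging moment at C produces rotation L₁/(3EI) + L₂/(3EI) = 3.267/EI.
Slope continuity at C: θ_0 = M_C·3.267/EI, so M_C = 239.1/3.267 = 73.2 kN·m (hogging).
Span AC, ΣM about A with M_C applied at C: R_C^{AC}·6 = 421.2 + 73.2, so R_C^{AC} = 82.4 kN and R_A = 140.4 − 82.4 = 58 kN.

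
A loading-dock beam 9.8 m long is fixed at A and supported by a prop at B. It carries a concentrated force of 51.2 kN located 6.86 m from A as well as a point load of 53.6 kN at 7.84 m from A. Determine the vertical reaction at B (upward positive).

Remove the prop at B; the released (primary) structure is a cantilever built in at A.
Downward deflection at the released point B due to the loads:
  point load 51.2 at a = 6.86: Pa²(3L − a)/(6EI) = 9052/EI
  point load 53.6 at a = 7.84: Pa²(3L − a)/(6EI) = 11838/EI
  δ_0 = 20890/EI
Flexibility coefficient — unit upward force at B: δ_{BB} = L³/(3EI) = 313.7/EI.
The prop prevents deflection at B: R_B = δ_0/δ_{BB} = 20890/313.7 = 66.59 kN.

R_B = 66.59 kN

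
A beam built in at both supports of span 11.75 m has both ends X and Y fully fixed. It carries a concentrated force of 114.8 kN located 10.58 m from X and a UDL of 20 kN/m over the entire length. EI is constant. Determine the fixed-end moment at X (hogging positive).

Release both end moments; the primary structure is a simply-supported span XY with redundants M_X and M_Y.
End rotations of the released simple span under the applied load (×1/EI):
  at X: point load 114.8 at a = 10.58: Pab(L + b)/(6LEI) = 260.4/EI
  at Y: point load 114.8 at a = 10.58: Pab(L + a)/(6LEI) = 450.1/EI
  at X: UDL 20: wL³/(24EI) = 1352/EI
  at Y: UDL 20: wL³/(24EI) = 1352/EI
  θ_X0 = 1612/EI,  θ_Y0 = 1802/EI
Flexibility coefficients: a unit moment at one end gives L/(3EI) there and L/(6EI) at the far end, so f₁₁ = f₂₂ = 3.917/EI and f₁₂ = f₂₁ = 1.958/EI.
Compatibility — zero rotation at each built-in end:
  3.917 M_X + 1.958 M_Y = 1612
  1.958 M_X + 3.917 M_Y = 1802
Solving the pair gives M_X = 242.1 kN·m and M_Y = 339 kN·m (hogging).

M_X = 242.1 kN·m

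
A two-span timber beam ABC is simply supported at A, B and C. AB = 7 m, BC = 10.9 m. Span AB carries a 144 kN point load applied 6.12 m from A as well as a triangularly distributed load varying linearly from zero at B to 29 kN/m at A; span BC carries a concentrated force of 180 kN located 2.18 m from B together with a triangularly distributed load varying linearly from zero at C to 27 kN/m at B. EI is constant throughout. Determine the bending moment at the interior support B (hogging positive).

Take M_B as the redundant. Released structure: two simple spans AB and BC with a hinge at B.
End slopes at the hinge B, treating each span as simply supported:
  span AB: point load 144 at a = 6.12: Pab(L + a)/(6LEI) = 242.3/EI
  span AB: triangular load, peak 29: 7w₀L³/(360EI) = 193.4/EI
  span BC: point load 180 at a = 2.18: Pab(L + b)/(6LEI) = 1027/EI
  span BC: triangular load, peak 27: w₀L³/(45EI) = 777/EI
  relative rotation θ_0 = (435.7 + 1804)/EI = 2239/EI
A unit hogging moment at B produces rotation L₁/(3EI) + L₂/(3EI) = 5.967/EI.
Slope continuity at B: θ_0 = M_B·5.967/EI, so M_B = 2239/5.967 = 375.3 kN·m (hogging).

M_B = 375.3 kN·m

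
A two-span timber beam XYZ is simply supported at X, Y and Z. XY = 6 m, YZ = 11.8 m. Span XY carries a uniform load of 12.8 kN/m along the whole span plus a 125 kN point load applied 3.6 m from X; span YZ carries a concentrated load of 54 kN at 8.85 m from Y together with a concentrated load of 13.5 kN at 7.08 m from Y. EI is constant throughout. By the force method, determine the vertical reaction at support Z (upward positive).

R_Z = 37.14 kN

Take M_Y as the redundant. Released structure: two simple spans XY and YZ with a hinge at Y.
End slopes at the hinge Y, treating each span as simply supported:
  span XY: UDL 12.8: wL³/(24EI) = 115.2/EI
  span XY: point load 125 at a = 3.6: Pab(L + a)/(6LEI) = 288/EI
  span YZ: point load 54 at a = 8.85: Pab(L + b)/(6LEI) = 293.7/EI
  span YZ: point load 13.5 at a = 7.08: Pab(L + b)/(6LEI) = 105.3/EI
  relative rotation θ_0 = (403.2 + 399)/EI = 802.2/EI
A unit hogging moment at Y produces rotation L₁/(3EI) + L₂/(3EI) = 5.933/EI.
Compatibility: M_Y·(L₁+L₂)/(3EI) = θ_0, giving M_Y = 135.2 kN·m (hogging).
Span YZ, ΣM about Z: R_Y^{YZ}·11.8 = 223 + 135.2, so R_Y^{YZ} = 30.36 kN and R_Z = 67.5 − 30.36 = 37.14 kN.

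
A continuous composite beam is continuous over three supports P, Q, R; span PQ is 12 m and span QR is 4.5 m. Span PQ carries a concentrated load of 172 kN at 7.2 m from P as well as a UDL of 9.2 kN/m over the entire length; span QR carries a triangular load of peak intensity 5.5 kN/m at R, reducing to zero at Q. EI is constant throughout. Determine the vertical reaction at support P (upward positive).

R_P = 89.8 kN

Take M_Q as the redundant. Released structure: two simple spans PQ and QR with a hinge at Q.
End slopes at the hinge Q, treating each span as simply supported:
  span PQ: point load 172 at a = 7.2: Pab(L + a)/(6LEI) = 1585/EI
  span PQ: UDL 9.2: wL³/(24EI) = 662.4/EI
  span QR: triangular load, peak 5.5: 7w₀L³/(360EI) = 9.745/EI
  relative rotation θ_0 = (2248 + 9.745)/EI = 2257/EI
A unit hogging moment at Q produces rotation L₁/(3EI) + L₂/(3EI) = 5.5/EI.
Compatibility: M_Q·(L₁+L₂)/(3EI) = θ_0, giving M_Q = 410.4 kN·m (hogging).
Span PQ, ΣM about P with M_Q applied at Q: R_Q^{PQ}·12 = 1901 + 410.4, so R_Q^{PQ} = 192.6 kN and R_P = 282.4 − 192.6 = 89.8 kN.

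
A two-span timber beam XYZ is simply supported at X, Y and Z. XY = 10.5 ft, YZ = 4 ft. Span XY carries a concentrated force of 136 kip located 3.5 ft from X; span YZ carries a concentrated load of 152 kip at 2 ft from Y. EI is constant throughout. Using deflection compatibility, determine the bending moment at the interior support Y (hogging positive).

M_Y = 184.6 kip·ft

Release continuity at Y by inserting a hinge; the redundant is the internal moment M_Y. The primary structure is two simply-supported spans XY and YZ.
Rotations at Y on the released spans (each span's end-slope, ×1/EI):
  span XY: point load 136 at a = 3.5: Pab(L + a)/(6LEI) = 740.4/EI
  span YZ: point load 152 at a = 2: Pab(L + b)/(6LEI) = 152/EI
  relative rotation θ_0 = (740.4 + 152)/EI = 892.4/EI
A unit hogging moment at Y produces rotation L₁/(3EI) + L₂/(3EI) = 4.833/EI.
Slope continuity at Y: θ_0 = M_Y·4.833/EI, so M_Y = 892.4/4.833 = 184.6 kip·ft (hogging).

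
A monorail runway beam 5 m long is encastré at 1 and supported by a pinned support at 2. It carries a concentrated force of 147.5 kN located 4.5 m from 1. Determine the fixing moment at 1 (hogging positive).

Take the reaction at 2 as the redundant and release it; the primary structure is a cantilever fixed at 1.
Primary-structure tip deflection at 2 by superposition:
  point load 147.5 at a = 4.5: Pa²(3L − a)/(6EI) = 5227/EI
Flexibility coefficient — unit upward force at 2: δ_{22} = L³/(3EI) = 41.67/EI.
The prop prevents deflection at 2: R_2 = δ_0/δ_{22} = 5227/41.67 = 125.4 kN.
Moment equilibrium about 1: M_1 = Σ(load moments about 1) − R_2·L = 663.8 − 125.4×5 = 36.51 kN·m.

M_1 = 36.51 kN·m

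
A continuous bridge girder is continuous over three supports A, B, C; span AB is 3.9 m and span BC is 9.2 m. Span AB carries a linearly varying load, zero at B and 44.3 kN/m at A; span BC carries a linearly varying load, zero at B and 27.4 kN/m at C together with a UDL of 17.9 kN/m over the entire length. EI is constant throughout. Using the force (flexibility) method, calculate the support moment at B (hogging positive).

Take M_B as the redundant. Released structure: two simple spans AB and BC with a hinge at B.
End slopes at the hinge B, treating each span as simply supported:
  span AB: triangular load, peak 44.3: 7w₀L³/(360EI) = 51.1/EI
  span BC: triangular load, peak 27.4: 7w₀L³/(360EI) = 414.9/EI
  span BC: UDL 17.9: wL³/(24EI) = 580.8/EI
  relative rotation θ_0 = (51.1 + 995.6)/EI = 1047/EI
A unit hogging moment at B produces rotation L₁/(3EI) + L₂/(3EI) = 4.367/EI.
Slope continuity at B: θ_0 = M_B·4.367/EI, so M_B = 1047/4.367 = 239.7 kN·m (hogging).

M_B = 239.7 kN·m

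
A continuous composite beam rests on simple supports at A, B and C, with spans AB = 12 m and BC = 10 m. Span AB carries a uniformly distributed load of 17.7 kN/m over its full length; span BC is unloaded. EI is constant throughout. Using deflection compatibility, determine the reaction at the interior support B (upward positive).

Take M_B as the redundant. Released structure: two simple spans AB and BC with a hinge at B.
Discontinuity in slope at B on the released structure — sum the simple-span end rotations:
  span AB: UDL 17.7: wL³/(24EI) = 1274/EI
  relative rotation θ_0 = (1274 + 0)/EI = 1274/EI
A unit hogging moment at B produces rotation L₁/(3EI) + L₂/(3EI) = 7.333/EI.
Compatibility: M_B·(L₁+L₂)/(3EI) = θ_0, giving M_B = 173.8 kN·m (hogging).
Span AB, ΣM about A with M_B applied at B: R_B^{AB}·12 = 1274 + 173.8, so R_B^{AB} = 120.7 kN and R_A = 212.4 − 120.7 = 91.72 kN.
Span BC, ΣM about C: R_B^{BC}·10 = 0 + 173.8, so R_B^{BC} = 17.38 kN and R_C = 0 − 17.38 = -17.38 kN.
R_B = 120.7 + 17.38 = 138.1 kN.

R_B = 138.1 kN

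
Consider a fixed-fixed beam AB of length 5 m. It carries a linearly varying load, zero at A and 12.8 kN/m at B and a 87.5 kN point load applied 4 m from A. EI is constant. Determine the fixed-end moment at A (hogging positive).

Take the two fixed-end moments M_A, M_B as redundants; the released structure is the simple span AB.
Simple-span end rotations at A and B under the given loads:
  at A: triangular load, peak 12.8: 7w₀L³/(360EI) = 31.11/EI
  at B: triangular load, peak 12.8: w₀L³/(45EI) = 35.56/EI
  at A: point load 87.5 at a = 4: Pab(L + b)/(6LEI) = 70/EI
  at B: point load 87.5 at a = 4: Pab(L + a)/(6LEI) = 105/EI
  θ_A0 = 101.1/EI,  θ_B0 = 140.6/EI
Flexibility coefficients: a unit moment at one end gives L/(3EI) there and L/(6EI) at the far end, so f₁₁ = f₂₂ = 1.667/EI and f₁₂ = f₂₁ = 0.8333/EI.
Compatibility — zero rotation at each built-in end:
  1.667 M_A + 0.8333 M_B = 101.1
  0.8333 M_A + 1.667 M_B = 140.6
Solving the pair gives M_A = 24.67 kN·m and M_B = 72 kN·m (hogging).

M_A = 24.67 kN·m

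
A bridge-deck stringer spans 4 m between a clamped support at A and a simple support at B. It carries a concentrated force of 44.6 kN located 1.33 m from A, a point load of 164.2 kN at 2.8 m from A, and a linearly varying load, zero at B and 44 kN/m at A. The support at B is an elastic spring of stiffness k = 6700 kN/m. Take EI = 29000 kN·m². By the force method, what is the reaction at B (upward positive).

Choose R_B as the redundant. The primary structure is the cantilever fixed at A.
Deflection at B on the released cantilever, summing each load's contribution:
  point load 44.6 at a = 1.33: Pa²(3L − a)/(6EI) = 140.3/EI
  point load 164.2 at a = 2.8: Pa²(3L − a)/(6EI) = 1974/EI
  triangular load, peak 44 at the fixed end: w₀L⁴/(30EI) = 375.5/EI
  δ_0 = 2490/EI
Tip deflection under a unit load at B: L³/(3EI) = 21.33/EI.
With EI = 29000 kN·m²: δ_0 = 0.085851 m and δ_{BB} = 0.000736 m/kN.
Compatibility — the spring shortens by R_B/k under the reaction it provides: δ_0 − R_B·δ_{BB} = R_B/k. With 1/k = 0.000149 m/kN, R_B = δ_0 / (δ_{BB} + 1/k) = 0.085851 / (0.000736 + 0.000149) = 97.02 kN.

R_B = 97.02 kN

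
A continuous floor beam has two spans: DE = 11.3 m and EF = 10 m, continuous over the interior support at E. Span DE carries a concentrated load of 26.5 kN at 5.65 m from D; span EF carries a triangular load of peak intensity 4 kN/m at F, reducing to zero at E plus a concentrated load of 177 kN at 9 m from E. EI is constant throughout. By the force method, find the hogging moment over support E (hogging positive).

Take M_E as the redundant. Released structure: two simple spans DE and EF with a hinge at E.
End slopes at the hinge E, treating each span as simply supported:
  span DE: point load 26.5 at a = 5.65: Pab(L + a)/(6LEI) = 211.5/EI
  span EF: triangular load, peak 4: 7w₀L³/(360EI) = 77.78/EI
  span EF: point load 177 at a = 9: Pab(L + b)/(6LEI) = 292.1/EI
  relative rotation θ_0 = (211.5 + 369.8)/EI = 581.3/EI
A unit hogging moment at E produces rotation L₁/(3EI) + L₂/(3EI) = 7.1/EI.
Compatibility: M_E·(L₁+L₂)/(3EI) = θ_0, giving M_E = 81.88 kN·m (hogging).

M_E = 81.88 kN·m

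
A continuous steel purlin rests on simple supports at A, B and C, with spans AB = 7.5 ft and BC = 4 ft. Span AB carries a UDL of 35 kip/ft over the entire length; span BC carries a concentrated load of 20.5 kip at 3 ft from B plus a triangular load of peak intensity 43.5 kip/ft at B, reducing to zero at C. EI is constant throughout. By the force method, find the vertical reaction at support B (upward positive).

Release continuity at B by inserting a hinge; the redundant is the internal moment M_B. The primary structure is two simply-supported spans AB and BC.
Discontinuity in slope at B on the released structure — sum the simple-span end rotations:
  span AB: UDL 35: wL³/(24EI) = 615.2/EI
  span BC: point load 20.5 at a = 3: Pab(L + b)/(6LEI) = 12.81/EI
  span BC: triangular load, peak 43.5: w₀L³/(45EI) = 61.87/EI
  relative rotation θ_0 = (615.2 + 74.68)/EI = 689.9/EI
A unit hogging moment at B produces rotation L₁/(3EI) + L₂/(3EI) = 3.833/EI.
Compatibility: M_B·(L₁+L₂)/(3EI) = θ_0, giving M_B = 180 kip·ft (hogging).
Span AB, ΣM about A with M_B applied at B: R_B^{AB}·7.5 = 984.4 + 180, so R_B^{AB} = 155.2 kip and R_A = 262.5 − 155.2 = 107.3 kip.
Span BC, ΣM about C: R_B^{BC}·4 = 252.5 + 180, so R_B^{BC} = 108.1 kip and R_C = 107.5 − 108.1 = -0.6194 kip.
R_B = 155.2 + 108.1 = 263.4 kip.

R_B = 263.4 kip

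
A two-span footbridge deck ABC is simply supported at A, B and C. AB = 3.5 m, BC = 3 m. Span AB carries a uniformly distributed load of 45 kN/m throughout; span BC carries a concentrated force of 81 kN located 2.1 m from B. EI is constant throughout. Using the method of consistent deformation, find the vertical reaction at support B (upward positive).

Insert a hinge at B; M_B is the redundant, and each span becomes simply supported.
Rotations at B on the released spans (each span's end-slope, ×1/EI):
  span AB: UDL 45: wL³/(24EI) = 80.39/EI
  span BC: point load 81 at a = 2.1: Pab(L + b)/(6LEI) = 33.17/EI
  relative rotation θ_0 = (80.39 + 33.17)/EI = 113.6/EI
A unit hogging moment at B produces rotation L₁/(3EI) + L₂/(3EI) = 2.167/EI.
Slope continuity at B: θ_0 = M_B·2.167/EI, so M_B = 113.6/2.167 = 52.41 kN·m (hogging).
Span AB, ΣM about A with M_B applied at B: R_B^{AB}·3.5 = 275.6 + 52.41, so R_B^{AB} = 93.72 kN and R_A = 157.5 − 93.72 = 63.78 kN.
Span BC, ΣM about C: R_B^{BC}·3 = 72.9 + 52.41, so R_B^{BC} = 41.77 kN and R_C = 81 − 41.77 = 39.23 kN.
R_B = 93.72 + 41.77 = 135.5 kN.

R_B = 135.5 kN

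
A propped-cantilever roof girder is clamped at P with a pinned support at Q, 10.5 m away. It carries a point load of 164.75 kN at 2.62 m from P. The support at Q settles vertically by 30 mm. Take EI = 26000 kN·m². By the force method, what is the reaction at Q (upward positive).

Take the reaction at Q as the redundant and release it; the primary structure is a cantilever fixed at P.
Downward deflection at the released point Q due to the loads:
  point load 164.75 at a = 2.62: Pa²(3L − a)/(6EI) = 5443/EI
Tip deflection under a unit load at Q: L³/(3EI) = 385.9/EI.
With EI = 26000 kN·m²: δ_0 = 0.20936 m and δ_{QQ} = 0.014841 m/kN.
Compatibility — the beam at Q must follow the support down by 0.03 m: δ_0 − R_Q·δ_{QQ} = 0.03, so R_Q = (0.20936 − 0.03)/0.014841 = 12.09 kN.

R_Q = 12.09 kN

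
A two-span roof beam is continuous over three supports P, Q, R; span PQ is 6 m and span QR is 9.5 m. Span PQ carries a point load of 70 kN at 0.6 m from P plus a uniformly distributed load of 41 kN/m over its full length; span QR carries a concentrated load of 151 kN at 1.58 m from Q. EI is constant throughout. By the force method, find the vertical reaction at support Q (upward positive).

Insert a hinge at Q; M_Q is the redundant, and each span becomes simply supported.
End slopes at the hinge Q, treating each span as simply supported:
  span PQ: point load 70 at a = 0.6: Pab(L + a)/(6LEI) = 41.58/EI
  span PQ: UDL 41: wL³/(24EI) = 369/EI
  span QR: point load 151 at a = 1.58: Pab(L + b)/(6LEI) = 577.5/EI
  relative rotation θ_0 = (410.6 + 577.5)/EI = 988.1/EI
A unit hogging moment at Q produces rotation L₁/(3EI) + L₂/(3EI) = 5.167/EI.
Compatibility: M_Q·(L₁+L₂)/(3EI) = θ_0, giving M_Q = 191.2 kN·m (hogging).
Span PQ, ΣM about P with M_Q applied at Q: R_Q^{PQ}·6 = 780 + 191.2, so R_Q^{PQ} = 161.9 kN and R_P = 316 − 161.9 = 154.1 kN.
Span QR, ΣM about R: R_Q^{QR}·9.5 = 1196 + 191.2, so R_Q^{QR} = 146 kN and R_R = 151 − 146 = 4.984 kN.
R_Q = 161.9 + 146 = 307.9 kN.

R_Q = 307.9 kN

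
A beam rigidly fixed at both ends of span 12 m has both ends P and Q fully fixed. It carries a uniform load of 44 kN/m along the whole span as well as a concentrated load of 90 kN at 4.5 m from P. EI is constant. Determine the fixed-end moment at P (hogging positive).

Release both end moments; the primary structure is a simply-supported span PQ with redundants M_P and M_Q.
End rotations of the released simple span under the applied load (×1/EI):
  at P: UDL 44: wL³/(24EI) = 3168/EI
  at Q: UDL 44: wL³/(24EI) = 3168/EI
  at P: point load 90 at a = 4.5: Pab(L + b)/(6LEI) = 822.7/EI
  at Q: point load 90 at a = 4.5: Pab(L + a)/(6LEI) = 696.1/EI
  θ_P0 = 3991/EI,  θ_Q0 = 3864/EI
Flexibility coefficients: a unit moment at one end gives L/(3EI) there and L/(6EI) at the far end, so f₁₁ = f₂₂ = 4/EI and f₁₂ = f₂₁ = 2/EI.
Compatibility — zero rotation at each built-in end:
  4 M_P + 2 M_Q = 3991
  2 M_P + 4 M_Q = 3864
Solving the pair gives M_P = 686.2 kN·m and M_Q = 622.9 kN·m (hogging).

M_P = 686.2 kN·m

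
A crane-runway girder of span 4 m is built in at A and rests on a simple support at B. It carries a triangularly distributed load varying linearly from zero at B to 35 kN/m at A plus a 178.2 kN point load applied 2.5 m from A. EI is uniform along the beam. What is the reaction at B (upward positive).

R_B = 96.66 kN

Take the reaction at B as the redundant and release it; the primary structure is a cantilever fixed at A.
Primary-structure tip deflection at B by superposition:
  triangular load, peak 35 at the fixed end: w₀L⁴/(30EI) = 298.7/EI
  point load 178.2 at a = 2.5: Pa²(3L − a)/(6EI) = 1763/EI
  δ_0 = 2062/EI
Flexibility coefficient — unit upward force at B: δ_{BB} = L³/(3EI) = 21.33/EI.
Compatibility at B: δ_0 − R_B·δ_{BB} = 0, so R_B = 2062/21.33 = 96.66 kN.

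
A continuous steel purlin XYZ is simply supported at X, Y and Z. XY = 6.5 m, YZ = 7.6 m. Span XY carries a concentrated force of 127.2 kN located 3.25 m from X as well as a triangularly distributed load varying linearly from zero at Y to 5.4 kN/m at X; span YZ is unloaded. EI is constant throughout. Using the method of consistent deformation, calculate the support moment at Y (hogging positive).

M_Y = 77.6 kN·m

Insert a hinge at Y; M_Y is the redundant, and each span becomes simply supported.
Rotations at Y on the released spans (each span's end-slope, ×1/EI):
  span XY: point load 127.2 at a = 3.25: Pab(L + a)/(6LEI) = 335.9/EI
  span XY: triangular load, peak 5.4: 7w₀L³/(360EI) = 28.84/EI
  relative rotation θ_0 = (364.7 + 0)/EI = 364.7/EI
A unit hogging moment at Y produces rotation L₁/(3EI) + L₂/(3EI) = 4.7/EI.
Slope continuity at Y: θ_0 = M_Y·4.7/EI, so M_Y = 364.7/4.7 = 77.6 kN·m (hogging).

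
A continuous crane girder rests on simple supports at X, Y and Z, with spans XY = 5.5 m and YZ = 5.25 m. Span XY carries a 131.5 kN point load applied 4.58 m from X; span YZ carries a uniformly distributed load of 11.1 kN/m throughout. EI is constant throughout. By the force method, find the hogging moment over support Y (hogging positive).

M_Y = 65.91 kN·m

Insert a hinge at Y; M_Y is the redundant, and each span becomes simply supported.
Rotations at Y on the released spans (each span's end-slope, ×1/EI):
  span XY: point load 131.5 at a = 4.58: Pab(L + a)/(6LEI) = 169.2/EI
  span YZ: UDL 11.1: wL³/(24EI) = 66.93/EI
  relative rotation θ_0 = (169.2 + 66.93)/EI = 236.2/EI
A unit hogging moment at Y produces rotation L₁/(3EI) + L₂/(3EI) = 3.583/EI.
Slope continuity at Y: θ_0 = M_Y·3.583/EI, so M_Y = 236.2/3.583 = 65.91 kN·m (hogging).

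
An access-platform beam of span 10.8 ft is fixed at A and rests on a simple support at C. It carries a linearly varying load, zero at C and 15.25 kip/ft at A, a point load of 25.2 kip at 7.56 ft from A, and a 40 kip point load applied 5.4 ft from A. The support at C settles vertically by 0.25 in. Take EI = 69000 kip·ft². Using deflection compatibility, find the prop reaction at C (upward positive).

R_C = 39.75 kip

Take the reaction at C as the redundant and release it; the primary structure is a cantilever fixed at A.
Deflection at C on the released cantilever, summing each load's contribution:
  triangular load, peak 15.25 at the fixed end: w₀L⁴/(30EI) = 6916/EI
  point load 25.2 at a = 7.56: Pa²(3L − a)/(6EI) = 5963/EI
  point load 40 at a = 5.4: Pa²(3L − a)/(6EI) = 5249/EI
  δ_0 = 18127/EI
Flexibility coefficient — unit upward force at C: δ_{CC} = L³/(3EI) = 419.9/EI.
With EI = 69000 kip·ft²: δ_0 = 0.26272 ft and δ_{CC} = 0.006086 ft/kip.
Compatibility — the beam at C must follow the support down by 0.02083 ft: δ_0 − R_C·δ_{CC} = 0.02083, so R_C = (0.26272 − 0.02083)/0.006086 = 39.75 kip.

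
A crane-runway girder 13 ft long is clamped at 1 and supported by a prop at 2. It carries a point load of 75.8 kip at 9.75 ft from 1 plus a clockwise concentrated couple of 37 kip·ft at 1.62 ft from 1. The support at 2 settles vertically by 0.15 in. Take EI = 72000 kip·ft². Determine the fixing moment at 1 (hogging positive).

Take the reaction at 2 as the redundant and release it; the primary structure is a cantilever fixed at 1.
Primary-structure tip deflection at 2 by superposition:
  point load 75.8 at a = 9.75: Pa²(3L − a)/(6EI) = 35128/EI
  clockwise couple 37 at a = 1.62: M₀a(2L − a)/(2EI) = 730.7/EI
  δ_0 = 35859/EI
Flexibility coefficient — unit upward force at 2: δ_{22} = L³/(3EI) = 732.3/EI.
With EI = 72000 kip·ft²: δ_0 = 0.49804 ft and δ_{22} = 0.010171 ft/kip.
Compatibility — the beam at 2 must follow the support down by 0.0125 ft: δ_0 − R_2·δ_{22} = 0.0125, so R_2 = (0.49804 − 0.0125)/0.010171 = 47.74 kip.
Moment equilibrium about 1: M_1 = Σ(load moments about 1) − R_2·L = 776 − 47.74×13 = 155.5 kip·ft.

M_1 = 155.5 kip·ft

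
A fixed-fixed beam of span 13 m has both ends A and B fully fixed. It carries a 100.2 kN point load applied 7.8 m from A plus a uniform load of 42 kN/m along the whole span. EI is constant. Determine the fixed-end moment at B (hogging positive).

Take the two fixed-end moments M_A, M_B as redundants; the released structure is the simple span AB.
Simple-span end rotations at A and B under the given loads:
  at A: point load 100.2 at a = 7.8: Pab(L + b)/(6LEI) = 948.3/EI
  at B: point load 100.2 at a = 7.8: Pab(L + a)/(6LEI) = 1084/EI
  at A: UDL 42: wL³/(24EI) = 3845/EI
  at B: UDL 42: wL³/(24EI) = 3845/EI
  θ_A0 = 4793/EI,  θ_B0 = 4929/EI
Flexibility coefficients: a unit moment at one end gives L/(3EI) there and L/(6EI) at the far end, so f₁₁ = f₂₂ = 4.333/EI and f₁₂ = f₂₁ = 2.167/EI.
Compatibility — zero rotation at each built-in end:
  4.333 M_A + 2.167 M_B = 4793
  2.167 M_A + 4.333 M_B = 4929
Solving the pair gives M_A = 716.5 kN·m and M_B = 779.1 kN·m (hogging).

M_B = 779.1 kN·m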